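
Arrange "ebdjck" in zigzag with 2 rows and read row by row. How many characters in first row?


Zigzag "ebdjck" into 2 rows:
Placing characters:
  'e' => row 0
  'b' => row 1
  'd' => row 0
  'j' => row 1
  'c' => row 0
  'k' => row 1
Rows:
  Row 0: "edc"
  Row 1: "bjk"
First row length: 3

3


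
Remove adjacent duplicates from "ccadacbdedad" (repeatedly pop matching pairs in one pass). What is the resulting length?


Input: ccadacbdedad
Stack-based adjacent duplicate removal:
  Read 'c': push. Stack: c
  Read 'c': matches stack top 'c' => pop. Stack: (empty)
  Read 'a': push. Stack: a
  Read 'd': push. Stack: ad
  Read 'a': push. Stack: ada
  Read 'c': push. Stack: adac
  Read 'b': push. Stack: adacb
  Read 'd': push. Stack: adacbd
  Read 'e': push. Stack: adacbde
  Read 'd': push. Stack: adacbded
  Read 'a': push. Stack: adacbdeda
  Read 'd': push. Stack: adacbdedad
Final stack: "adacbdedad" (length 10)

10


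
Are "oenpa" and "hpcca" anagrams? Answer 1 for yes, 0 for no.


Strings: "oenpa", "hpcca"
Sorted first:  aenop
Sorted second: acchp
Differ at position 1: 'e' vs 'c' => not anagrams

0


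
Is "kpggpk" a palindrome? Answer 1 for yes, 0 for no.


Input: kpggpk
Reversed: kpggpk
  Compare pos 0 ('k') with pos 5 ('k'): match
  Compare pos 1 ('p') with pos 4 ('p'): match
  Compare pos 2 ('g') with pos 3 ('g'): match
Result: palindrome

1


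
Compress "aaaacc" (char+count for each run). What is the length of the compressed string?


Input: aaaacc
Runs:
  'a' x 4 => "a4"
  'c' x 2 => "c2"
Compressed: "a4c2"
Compressed length: 4

4


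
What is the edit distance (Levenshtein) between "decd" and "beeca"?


Computing edit distance: "decd" -> "beeca"
DP table:
           b    e    e    c    a
      0    1    2    3    4    5
  d   1    1    2    3    4    5
  e   2    2    1    2    3    4
  c   3    3    2    2    2    3
  d   4    4    3    3    3    3
Edit distance = dp[4][5] = 3

3


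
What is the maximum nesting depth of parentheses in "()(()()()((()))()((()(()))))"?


Input: "()(()()()((()))()((()(()))))"
Tracking depth:
  Position 0 '(': depth becomes 1
  Position 1 ')': depth becomes 0
  Position 2 '(': depth becomes 1
  Position 3 '(': depth becomes 2
  Position 4 ')': depth becomes 1
  Position 5 '(': depth becomes 2
  Position 6 ')': depth becomes 1
  Position 7 '(': depth becomes 2
  Position 8 ')': depth becomes 1
  Position 9 '(': depth becomes 2
  Position 10 '(': depth becomes 3
  Position 11 '(': depth becomes 4
  Position 12 ')': depth becomes 3
  Position 13 ')': depth becomes 2
  Position 14 ')': depth becomes 1
  Position 15 '(': depth becomes 2
  Position 16 ')': depth becomes 1
  Position 17 '(': depth becomes 2
  Position 18 '(': depth becomes 3
  Position 19 '(': depth becomes 4
  Position 20 ')': depth becomes 3
  Position 21 '(': depth becomes 4
  Position 22 '(': depth becomes 5
  Position 23 ')': depth becomes 4
  Position 24 ')': depth becomes 3
  Position 25 ')': depth becomes 2
  Position 26 ')': depth becomes 1
  Position 27 ')': depth becomes 0
Maximum depth reached: 5

5


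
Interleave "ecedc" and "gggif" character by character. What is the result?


Interleaving "ecedc" and "gggif":
  Position 0: 'e' from first, 'g' from second => "eg"
  Position 1: 'c' from first, 'g' from second => "cg"
  Position 2: 'e' from first, 'g' from second => "eg"
  Position 3: 'd' from first, 'i' from second => "di"
  Position 4: 'c' from first, 'f' from second => "cf"
Result: egcgegdicf

egcgegdicf


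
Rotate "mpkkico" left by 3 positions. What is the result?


Input: "mpkkico", rotate left by 3
First 3 characters: "mpk"
Remaining characters: "kico"
Concatenate remaining + first: "kico" + "mpk" = "kicompk"

kicompk


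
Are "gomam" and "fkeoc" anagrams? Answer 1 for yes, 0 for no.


Strings: "gomam", "fkeoc"
Sorted first:  agmmo
Sorted second: cefko
Differ at position 0: 'a' vs 'c' => not anagrams

0


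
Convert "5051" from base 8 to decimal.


Input: "5051" in base 8
Positional expansion:
  Digit '5' (value 5) x 8^3 = 2560
  Digit '0' (value 0) x 8^2 = 0
  Digit '5' (value 5) x 8^1 = 40
  Digit '1' (value 1) x 8^0 = 1
Sum = 2601

2601


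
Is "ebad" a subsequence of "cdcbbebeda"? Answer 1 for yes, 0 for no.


Check if "ebad" is a subsequence of "cdcbbebeda"
Greedy scan:
  Position 0 ('c'): no match needed
  Position 1 ('d'): no match needed
  Position 2 ('c'): no match needed
  Position 3 ('b'): no match needed
  Position 4 ('b'): no match needed
  Position 5 ('e'): matches sub[0] = 'e'
  Position 6 ('b'): matches sub[1] = 'b'
  Position 7 ('e'): no match needed
  Position 8 ('d'): no match needed
  Position 9 ('a'): matches sub[2] = 'a'
Only matched 3/4 characters => not a subsequence

0


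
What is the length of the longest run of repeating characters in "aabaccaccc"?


Input: "aabaccaccc"
Scanning for longest run:
  Position 1 ('a'): continues run of 'a', length=2
  Position 2 ('b'): new char, reset run to 1
  Position 3 ('a'): new char, reset run to 1
  Position 4 ('c'): new char, reset run to 1
  Position 5 ('c'): continues run of 'c', length=2
  Position 6 ('a'): new char, reset run to 1
  Position 7 ('c'): new char, reset run to 1
  Position 8 ('c'): continues run of 'c', length=2
  Position 9 ('c'): continues run of 'c', length=3
Longest run: 'c' with length 3

3


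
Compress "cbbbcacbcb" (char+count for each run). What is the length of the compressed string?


Input: cbbbcacbcb
Runs:
  'c' x 1 => "c1"
  'b' x 3 => "b3"
  'c' x 1 => "c1"
  'a' x 1 => "a1"
  'c' x 1 => "c1"
  'b' x 1 => "b1"
  'c' x 1 => "c1"
  'b' x 1 => "b1"
Compressed: "c1b3c1a1c1b1c1b1"
Compressed length: 16

16


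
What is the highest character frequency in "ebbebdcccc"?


Input: ebbebdcccc
Character counts:
  'b': 3
  'c': 4
  'd': 1
  'e': 2
Maximum frequency: 4

4


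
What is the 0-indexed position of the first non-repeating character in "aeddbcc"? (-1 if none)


Input: aeddbcc
Character frequencies:
  'a': 1
  'b': 1
  'c': 2
  'd': 2
  'e': 1
Scanning left to right for freq == 1:
  Position 0 ('a'): unique! => answer = 0

0


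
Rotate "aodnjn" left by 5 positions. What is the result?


Input: "aodnjn", rotate left by 5
First 5 characters: "aodnj"
Remaining characters: "n"
Concatenate remaining + first: "n" + "aodnj" = "naodnj"

naodnj


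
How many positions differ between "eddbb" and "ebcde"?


Comparing "eddbb" and "ebcde" position by position:
  Position 0: 'e' vs 'e' => same
  Position 1: 'd' vs 'b' => DIFFER
  Position 2: 'd' vs 'c' => DIFFER
  Position 3: 'b' vs 'd' => DIFFER
  Position 4: 'b' vs 'e' => DIFFER
Positions that differ: 4

4


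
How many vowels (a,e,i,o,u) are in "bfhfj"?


Input: bfhfj
Checking each character:
  'b' at position 0: consonant
  'f' at position 1: consonant
  'h' at position 2: consonant
  'f' at position 3: consonant
  'j' at position 4: consonant
Total vowels: 0

0


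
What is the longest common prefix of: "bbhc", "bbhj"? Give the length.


Words: bbhc, bbhj
  Position 0: all 'b' => match
  Position 1: all 'b' => match
  Position 2: all 'h' => match
  Position 3: ('c', 'j') => mismatch, stop
LCP = "bbh" (length 3)

3


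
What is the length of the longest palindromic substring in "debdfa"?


Input: "debdfa"
Checking substrings for palindromes:
  No multi-char palindromic substrings found
Longest palindromic substring: "d" with length 1

1


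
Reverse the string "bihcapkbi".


Input: bihcapkbi
Reading characters right to left:
  Position 8: 'i'
  Position 7: 'b'
  Position 6: 'k'
  Position 5: 'p'
  Position 4: 'a'
  Position 3: 'c'
  Position 2: 'h'
  Position 1: 'i'
  Position 0: 'b'
Reversed: ibkpachib

ibkpachib


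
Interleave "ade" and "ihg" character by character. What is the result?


Interleaving "ade" and "ihg":
  Position 0: 'a' from first, 'i' from second => "ai"
  Position 1: 'd' from first, 'h' from second => "dh"
  Position 2: 'e' from first, 'g' from second => "eg"
Result: aidheg

aidheg


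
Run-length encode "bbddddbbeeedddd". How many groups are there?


Input: bbddddbbeeedddd
Scanning for consecutive runs:
  Group 1: 'b' x 2 (positions 0-1)
  Group 2: 'd' x 4 (positions 2-5)
  Group 3: 'b' x 2 (positions 6-7)
  Group 4: 'e' x 3 (positions 8-10)
  Group 5: 'd' x 4 (positions 11-14)
Total groups: 5

5


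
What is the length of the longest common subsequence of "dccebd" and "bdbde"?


LCS of "dccebd" and "bdbde"
DP table:
           b    d    b    d    e
      0    0    0    0    0    0
  d   0    0    1    1    1    1
  c   0    0    1    1    1    1
  c   0    0    1    1    1    1
  e   0    0    1    1    1    2
  b   0    1    1    2    2    2
  d   0    1    2    2    3    3
LCS length = dp[6][5] = 3

3


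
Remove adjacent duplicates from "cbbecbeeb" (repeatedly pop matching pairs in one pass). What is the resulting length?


Input: cbbecbeeb
Stack-based adjacent duplicate removal:
  Read 'c': push. Stack: c
  Read 'b': push. Stack: cb
  Read 'b': matches stack top 'b' => pop. Stack: c
  Read 'e': push. Stack: ce
  Read 'c': push. Stack: cec
  Read 'b': push. Stack: cecb
  Read 'e': push. Stack: cecbe
  Read 'e': matches stack top 'e' => pop. Stack: cecb
  Read 'b': matches stack top 'b' => pop. Stack: cec
Final stack: "cec" (length 3)

3


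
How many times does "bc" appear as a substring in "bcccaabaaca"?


Searching for "bc" in "bcccaabaaca"
Scanning each position:
  Position 0: "bc" => MATCH
  Position 1: "cc" => no
  Position 2: "cc" => no
  Position 3: "ca" => no
  Position 4: "aa" => no
  Position 5: "ab" => no
  Position 6: "ba" => no
  Position 7: "aa" => no
  Position 8: "ac" => no
  Position 9: "ca" => no
Total occurrences: 1

1


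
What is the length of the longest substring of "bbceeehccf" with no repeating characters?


Input: "bbceeehccf"
Sliding window (track last position of each char):
  Position 0 ('b'): window [0,0] length 1 -- new best
  Position 1 ('b'): repeat (last at 0), move window start to 1
  Position 1 ('b'): window [1,1] length 1
  Position 2 ('c'): window [1,2] length 2 -- new best
  Position 3 ('e'): window [1,3] length 3 -- new best
  Position 4 ('e'): repeat (last at 3), move window start to 4
  Position 4 ('e'): window [4,4] length 1
  Position 5 ('e'): repeat (last at 4), move window start to 5
  Position 5 ('e'): window [5,5] length 1
  Position 6 ('h'): window [5,6] length 2
  Position 7 ('c'): window [5,7] length 3
  Position 8 ('c'): repeat (last at 7), move window start to 8
  Position 8 ('c'): window [8,8] length 1
  Position 9 ('f'): window [8,9] length 2
Longest substring with no repeats: "bce" with length 3

3


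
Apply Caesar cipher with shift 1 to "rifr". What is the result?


Caesar cipher: shift "rifr" by 1
  'r' (pos 17) + 1 = pos 18 = 's'
  'i' (pos 8) + 1 = pos 9 = 'j'
  'f' (pos 5) + 1 = pos 6 = 'g'
  'r' (pos 17) + 1 = pos 18 = 's'
Result: sjgs

sjgs


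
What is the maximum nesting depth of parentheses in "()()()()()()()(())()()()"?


Input: "()()()()()()()(())()()()"
Tracking depth:
  Position 0 '(': depth becomes 1
  Position 1 ')': depth becomes 0
  Position 2 '(': depth becomes 1
  Position 3 ')': depth becomes 0
  Position 4 '(': depth becomes 1
  Position 5 ')': depth becomes 0
  Position 6 '(': depth becomes 1
  Position 7 ')': depth becomes 0
  Position 8 '(': depth becomes 1
  Position 9 ')': depth becomes 0
  Position 10 '(': depth becomes 1
  Position 11 ')': depth becomes 0
  Position 12 '(': depth becomes 1
  Position 13 ')': depth becomes 0
  Position 14 '(': depth becomes 1
  Position 15 '(': depth becomes 2
  Position 16 ')': depth becomes 1
  Position 17 ')': depth becomes 0
  Position 18 '(': depth becomes 1
  Position 19 ')': depth becomes 0
  Position 20 '(': depth becomes 1
  Position 21 ')': depth becomes 0
  Position 22 '(': depth becomes 1
  Position 23 ')': depth becomes 0
Maximum depth reached: 2

2


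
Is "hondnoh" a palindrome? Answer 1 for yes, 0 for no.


Input: hondnoh
Reversed: hondnoh
  Compare pos 0 ('h') with pos 6 ('h'): match
  Compare pos 1 ('o') with pos 5 ('o'): match
  Compare pos 2 ('n') with pos 4 ('n'): match
Result: palindrome

1


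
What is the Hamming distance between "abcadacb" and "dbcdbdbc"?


Comparing "abcadacb" and "dbcdbdbc" position by position:
  Position 0: 'a' vs 'd' => differ
  Position 1: 'b' vs 'b' => same
  Position 2: 'c' vs 'c' => same
  Position 3: 'a' vs 'd' => differ
  Position 4: 'd' vs 'b' => differ
  Position 5: 'a' vs 'd' => differ
  Position 6: 'c' vs 'b' => differ
  Position 7: 'b' vs 'c' => differ
Total differences (Hamming distance): 6

6


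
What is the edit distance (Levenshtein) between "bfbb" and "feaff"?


Computing edit distance: "bfbb" -> "feaff"
DP table:
           f    e    a    f    f
      0    1    2    3    4    5
  b   1    1    2    3    4    5
  f   2    1    2    3    3    4
  b   3    2    2    3    4    4
  b   4    3    3    3    4    5
Edit distance = dp[4][5] = 5

5


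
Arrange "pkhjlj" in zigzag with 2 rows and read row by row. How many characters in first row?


Zigzag "pkhjlj" into 2 rows:
Placing characters:
  'p' => row 0
  'k' => row 1
  'h' => row 0
  'j' => row 1
  'l' => row 0
  'j' => row 1
Rows:
  Row 0: "phl"
  Row 1: "kjj"
First row length: 3

3


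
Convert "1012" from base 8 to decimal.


Input: "1012" in base 8
Positional expansion:
  Digit '1' (value 1) x 8^3 = 512
  Digit '0' (value 0) x 8^2 = 0
  Digit '1' (value 1) x 8^1 = 8
  Digit '2' (value 2) x 8^0 = 2
Sum = 522

522


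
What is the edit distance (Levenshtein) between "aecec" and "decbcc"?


Computing edit distance: "aecec" -> "decbcc"
DP table:
           d    e    c    b    c    c
      0    1    2    3    4    5    6
  a   1    1    2    3    4    5    6
  e   2    2    1    2    3    4    5
  c   3    3    2    1    2    3    4
  e   4    4    3    2    2    3    4
  c   5    5    4    3    3    2    3
Edit distance = dp[5][6] = 3

3


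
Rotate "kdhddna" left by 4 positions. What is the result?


Input: "kdhddna", rotate left by 4
First 4 characters: "kdhd"
Remaining characters: "dna"
Concatenate remaining + first: "dna" + "kdhd" = "dnakdhd"

dnakdhd


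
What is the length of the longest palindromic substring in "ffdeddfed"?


Input: "ffdeddfed"
Checking substrings for palindromes:
  [2:5] "ded" (len 3) => palindrome
  [0:2] "ff" (len 2) => palindrome
  [4:6] "dd" (len 2) => palindrome
Longest palindromic substring: "ded" with length 3

3


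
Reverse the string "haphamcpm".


Input: haphamcpm
Reading characters right to left:
  Position 8: 'm'
  Position 7: 'p'
  Position 6: 'c'
  Position 5: 'm'
  Position 4: 'a'
  Position 3: 'h'
  Position 2: 'p'
  Position 1: 'a'
  Position 0: 'h'
Reversed: mpcmahpah

mpcmahpah


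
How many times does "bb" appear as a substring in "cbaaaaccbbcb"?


Searching for "bb" in "cbaaaaccbbcb"
Scanning each position:
  Position 0: "cb" => no
  Position 1: "ba" => no
  Position 2: "aa" => no
  Position 3: "aa" => no
  Position 4: "aa" => no
  Position 5: "ac" => no
  Position 6: "cc" => no
  Position 7: "cb" => no
  Position 8: "bb" => MATCH
  Position 9: "bc" => no
  Position 10: "cb" => no
Total occurrences: 1

1


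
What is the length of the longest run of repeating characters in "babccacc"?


Input: "babccacc"
Scanning for longest run:
  Position 1 ('a'): new char, reset run to 1
  Position 2 ('b'): new char, reset run to 1
  Position 3 ('c'): new char, reset run to 1
  Position 4 ('c'): continues run of 'c', length=2
  Position 5 ('a'): new char, reset run to 1
  Position 6 ('c'): new char, reset run to 1
  Position 7 ('c'): continues run of 'c', length=2
Longest run: 'c' with length 2

2


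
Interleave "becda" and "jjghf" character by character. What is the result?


Interleaving "becda" and "jjghf":
  Position 0: 'b' from first, 'j' from second => "bj"
  Position 1: 'e' from first, 'j' from second => "ej"
  Position 2: 'c' from first, 'g' from second => "cg"
  Position 3: 'd' from first, 'h' from second => "dh"
  Position 4: 'a' from first, 'f' from second => "af"
Result: bjejcgdhaf

bjejcgdhaf


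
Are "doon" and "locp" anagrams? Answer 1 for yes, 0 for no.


Strings: "doon", "locp"
Sorted first:  dnoo
Sorted second: clop
Differ at position 0: 'd' vs 'c' => not anagrams

0


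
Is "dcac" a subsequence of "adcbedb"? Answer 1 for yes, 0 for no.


Check if "dcac" is a subsequence of "adcbedb"
Greedy scan:
  Position 0 ('a'): no match needed
  Position 1 ('d'): matches sub[0] = 'd'
  Position 2 ('c'): matches sub[1] = 'c'
  Position 3 ('b'): no match needed
  Position 4 ('e'): no match needed
  Position 5 ('d'): no match needed
  Position 6 ('b'): no match needed
Only matched 2/4 characters => not a subsequence

0


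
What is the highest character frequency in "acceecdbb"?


Input: acceecdbb
Character counts:
  'a': 1
  'b': 2
  'c': 3
  'd': 1
  'e': 2
Maximum frequency: 3

3


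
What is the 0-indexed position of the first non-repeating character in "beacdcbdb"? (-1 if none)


Input: beacdcbdb
Character frequencies:
  'a': 1
  'b': 3
  'c': 2
  'd': 2
  'e': 1
Scanning left to right for freq == 1:
  Position 0 ('b'): freq=3, skip
  Position 1 ('e'): unique! => answer = 1

1


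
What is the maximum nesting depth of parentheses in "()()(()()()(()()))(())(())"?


Input: "()()(()()()(()()))(())(())"
Tracking depth:
  Position 0 '(': depth becomes 1
  Position 1 ')': depth becomes 0
  Position 2 '(': depth becomes 1
  Position 3 ')': depth becomes 0
  Position 4 '(': depth becomes 1
  Position 5 '(': depth becomes 2
  Position 6 ')': depth becomes 1
  Position 7 '(': depth becomes 2
  Position 8 ')': depth becomes 1
  Position 9 '(': depth becomes 2
  Position 10 ')': depth becomes 1
  Position 11 '(': depth becomes 2
  Position 12 '(': depth becomes 3
  Position 13 ')': depth becomes 2
  Position 14 '(': depth becomes 3
  Position 15 ')': depth becomes 2
  Position 16 ')': depth becomes 1
  Position 17 ')': depth becomes 0
  Position 18 '(': depth becomes 1
  Position 19 '(': depth becomes 2
  Position 20 ')': depth becomes 1
  Position 21 ')': depth becomes 0
  Position 22 '(': depth becomes 1
  Position 23 '(': depth becomes 2
  Position 24 ')': depth becomes 1
  Position 25 ')': depth becomes 0
Maximum depth reached: 3

3


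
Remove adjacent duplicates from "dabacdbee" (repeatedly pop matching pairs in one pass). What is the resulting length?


Input: dabacdbee
Stack-based adjacent duplicate removal:
  Read 'd': push. Stack: d
  Read 'a': push. Stack: da
  Read 'b': push. Stack: dab
  Read 'a': push. Stack: daba
  Read 'c': push. Stack: dabac
  Read 'd': push. Stack: dabacd
  Read 'b': push. Stack: dabacdb
  Read 'e': push. Stack: dabacdbe
  Read 'e': matches stack top 'e' => pop. Stack: dabacdb
Final stack: "dabacdb" (length 7)

7


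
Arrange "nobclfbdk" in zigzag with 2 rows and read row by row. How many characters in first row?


Zigzag "nobclfbdk" into 2 rows:
Placing characters:
  'n' => row 0
  'o' => row 1
  'b' => row 0
  'c' => row 1
  'l' => row 0
  'f' => row 1
  'b' => row 0
  'd' => row 1
  'k' => row 0
Rows:
  Row 0: "nblbk"
  Row 1: "ocfd"
First row length: 5

5


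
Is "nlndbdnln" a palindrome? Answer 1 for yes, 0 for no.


Input: nlndbdnln
Reversed: nlndbdnln
  Compare pos 0 ('n') with pos 8 ('n'): match
  Compare pos 1 ('l') with pos 7 ('l'): match
  Compare pos 2 ('n') with pos 6 ('n'): match
  Compare pos 3 ('d') with pos 5 ('d'): match
Result: palindrome

1


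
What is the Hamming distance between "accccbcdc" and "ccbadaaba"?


Comparing "accccbcdc" and "ccbadaaba" position by position:
  Position 0: 'a' vs 'c' => differ
  Position 1: 'c' vs 'c' => same
  Position 2: 'c' vs 'b' => differ
  Position 3: 'c' vs 'a' => differ
  Position 4: 'c' vs 'd' => differ
  Position 5: 'b' vs 'a' => differ
  Position 6: 'c' vs 'a' => differ
  Position 7: 'd' vs 'b' => differ
  Position 8: 'c' vs 'a' => differ
Total differences (Hamming distance): 8

8


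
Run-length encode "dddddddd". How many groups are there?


Input: dddddddd
Scanning for consecutive runs:
  Group 1: 'd' x 8 (positions 0-7)
Total groups: 1

1


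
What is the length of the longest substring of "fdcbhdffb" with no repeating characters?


Input: "fdcbhdffb"
Sliding window (track last position of each char):
  Position 0 ('f'): window [0,0] length 1 -- new best
  Position 1 ('d'): window [0,1] length 2 -- new best
  Position 2 ('c'): window [0,2] length 3 -- new best
  Position 3 ('b'): window [0,3] length 4 -- new best
  Position 4 ('h'): window [0,4] length 5 -- new best
  Position 5 ('d'): repeat (last at 1), move window start to 2
  Position 5 ('d'): window [2,5] length 4
  Position 6 ('f'): window [2,6] length 5
  Position 7 ('f'): repeat (last at 6), move window start to 7
  Position 7 ('f'): window [7,7] length 1
  Position 8 ('b'): window [7,8] length 2
Longest substring with no repeats: "fdcbh" with length 5

5


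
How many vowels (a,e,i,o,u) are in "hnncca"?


Input: hnncca
Checking each character:
  'h' at position 0: consonant
  'n' at position 1: consonant
  'n' at position 2: consonant
  'c' at position 3: consonant
  'c' at position 4: consonant
  'a' at position 5: vowel (running total: 1)
Total vowels: 1

1


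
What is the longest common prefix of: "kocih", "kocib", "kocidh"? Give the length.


Words: kocih, kocib, kocidh
  Position 0: all 'k' => match
  Position 1: all 'o' => match
  Position 2: all 'c' => match
  Position 3: all 'i' => match
  Position 4: ('h', 'b', 'd') => mismatch, stop
LCP = "koci" (length 4)

4


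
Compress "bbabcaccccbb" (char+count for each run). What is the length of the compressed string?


Input: bbabcaccccbb
Runs:
  'b' x 2 => "b2"
  'a' x 1 => "a1"
  'b' x 1 => "b1"
  'c' x 1 => "c1"
  'a' x 1 => "a1"
  'c' x 4 => "c4"
  'b' x 2 => "b2"
Compressed: "b2a1b1c1a1c4b2"
Compressed length: 14

14


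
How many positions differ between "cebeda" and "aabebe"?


Comparing "cebeda" and "aabebe" position by position:
  Position 0: 'c' vs 'a' => DIFFER
  Position 1: 'e' vs 'a' => DIFFER
  Position 2: 'b' vs 'b' => same
  Position 3: 'e' vs 'e' => same
  Position 4: 'd' vs 'b' => DIFFER
  Position 5: 'a' vs 'e' => DIFFER
Positions that differ: 4

4


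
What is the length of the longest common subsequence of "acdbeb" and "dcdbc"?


LCS of "acdbeb" and "dcdbc"
DP table:
           d    c    d    b    c
      0    0    0    0    0    0
  a   0    0    0    0    0    0
  c   0    0    1    1    1    1
  d   0    1    1    2    2    2
  b   0    1    1    2    3    3
  e   0    1    1    2    3    3
  b   0    1    1    2    3    3
LCS length = dp[6][5] = 3

3


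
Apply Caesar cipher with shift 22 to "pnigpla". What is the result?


Caesar cipher: shift "pnigpla" by 22
  'p' (pos 15) + 22 = pos 11 = 'l'
  'n' (pos 13) + 22 = pos 9 = 'j'
  'i' (pos 8) + 22 = pos 4 = 'e'
  'g' (pos 6) + 22 = pos 2 = 'c'
  'p' (pos 15) + 22 = pos 11 = 'l'
  'l' (pos 11) + 22 = pos 7 = 'h'
  'a' (pos 0) + 22 = pos 22 = 'w'
Result: ljeclhw

ljeclhw


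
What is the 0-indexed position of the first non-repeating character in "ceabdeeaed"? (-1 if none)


Input: ceabdeeaed
Character frequencies:
  'a': 2
  'b': 1
  'c': 1
  'd': 2
  'e': 4
Scanning left to right for freq == 1:
  Position 0 ('c'): unique! => answer = 0

0


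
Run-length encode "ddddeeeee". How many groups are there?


Input: ddddeeeee
Scanning for consecutive runs:
  Group 1: 'd' x 4 (positions 0-3)
  Group 2: 'e' x 5 (positions 4-8)
Total groups: 2

2


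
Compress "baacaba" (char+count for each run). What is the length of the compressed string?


Input: baacaba
Runs:
  'b' x 1 => "b1"
  'a' x 2 => "a2"
  'c' x 1 => "c1"
  'a' x 1 => "a1"
  'b' x 1 => "b1"
  'a' x 1 => "a1"
Compressed: "b1a2c1a1b1a1"
Compressed length: 12

12


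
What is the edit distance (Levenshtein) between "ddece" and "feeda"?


Computing edit distance: "ddece" -> "feeda"
DP table:
           f    e    e    d    a
      0    1    2    3    4    5
  d   1    1    2    3    3    4
  d   2    2    2    3    3    4
  e   3    3    2    2    3    4
  c   4    4    3    3    3    4
  e   5    5    4    3    4    4
Edit distance = dp[5][5] = 4

4


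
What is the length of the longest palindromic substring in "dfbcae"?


Input: "dfbcae"
Checking substrings for palindromes:
  No multi-char palindromic substrings found
Longest palindromic substring: "d" with length 1

1


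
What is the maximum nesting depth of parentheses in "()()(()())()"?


Input: "()()(()())()"
Tracking depth:
  Position 0 '(': depth becomes 1
  Position 1 ')': depth becomes 0
  Position 2 '(': depth becomes 1
  Position 3 ')': depth becomes 0
  Position 4 '(': depth becomes 1
  Position 5 '(': depth becomes 2
  Position 6 ')': depth becomes 1
  Position 7 '(': depth becomes 2
  Position 8 ')': depth becomes 1
  Position 9 ')': depth becomes 0
  Position 10 '(': depth becomes 1
  Position 11 ')': depth becomes 0
Maximum depth reached: 2

2


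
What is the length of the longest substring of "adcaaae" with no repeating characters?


Input: "adcaaae"
Sliding window (track last position of each char):
  Position 0 ('a'): window [0,0] length 1 -- new best
  Position 1 ('d'): window [0,1] length 2 -- new best
  Position 2 ('c'): window [0,2] length 3 -- new best
  Position 3 ('a'): repeat (last at 0), move window start to 1
  Position 3 ('a'): window [1,3] length 3
  Position 4 ('a'): repeat (last at 3), move window start to 4
  Position 4 ('a'): window [4,4] length 1
  Position 5 ('a'): repeat (last at 4), move window start to 5
  Position 5 ('a'): window [5,5] length 1
  Position 6 ('e'): window [5,6] length 2
Longest substring with no repeats: "adc" with length 3

3


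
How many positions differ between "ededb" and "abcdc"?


Comparing "ededb" and "abcdc" position by position:
  Position 0: 'e' vs 'a' => DIFFER
  Position 1: 'd' vs 'b' => DIFFER
  Position 2: 'e' vs 'c' => DIFFER
  Position 3: 'd' vs 'd' => same
  Position 4: 'b' vs 'c' => DIFFER
Positions that differ: 4

4


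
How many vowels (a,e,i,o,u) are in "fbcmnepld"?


Input: fbcmnepld
Checking each character:
  'f' at position 0: consonant
  'b' at position 1: consonant
  'c' at position 2: consonant
  'm' at position 3: consonant
  'n' at position 4: consonant
  'e' at position 5: vowel (running total: 1)
  'p' at position 6: consonant
  'l' at position 7: consonant
  'd' at position 8: consonant
Total vowels: 1

1


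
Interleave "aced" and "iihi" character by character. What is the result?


Interleaving "aced" and "iihi":
  Position 0: 'a' from first, 'i' from second => "ai"
  Position 1: 'c' from first, 'i' from second => "ci"
  Position 2: 'e' from first, 'h' from second => "eh"
  Position 3: 'd' from first, 'i' from second => "di"
Result: aiciehdi

aiciehdi


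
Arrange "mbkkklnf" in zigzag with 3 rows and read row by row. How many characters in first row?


Zigzag "mbkkklnf" into 3 rows:
Placing characters:
  'm' => row 0
  'b' => row 1
  'k' => row 2
  'k' => row 1
  'k' => row 0
  'l' => row 1
  'n' => row 2
  'f' => row 1
Rows:
  Row 0: "mk"
  Row 1: "bklf"
  Row 2: "kn"
First row length: 2

2


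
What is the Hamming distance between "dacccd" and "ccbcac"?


Comparing "dacccd" and "ccbcac" position by position:
  Position 0: 'd' vs 'c' => differ
  Position 1: 'a' vs 'c' => differ
  Position 2: 'c' vs 'b' => differ
  Position 3: 'c' vs 'c' => same
  Position 4: 'c' vs 'a' => differ
  Position 5: 'd' vs 'c' => differ
Total differences (Hamming distance): 5

5


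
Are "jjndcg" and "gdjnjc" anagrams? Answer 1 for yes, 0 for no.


Strings: "jjndcg", "gdjnjc"
Sorted first:  cdgjjn
Sorted second: cdgjjn
Sorted forms match => anagrams

1


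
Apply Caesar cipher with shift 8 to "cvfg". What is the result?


Caesar cipher: shift "cvfg" by 8
  'c' (pos 2) + 8 = pos 10 = 'k'
  'v' (pos 21) + 8 = pos 3 = 'd'
  'f' (pos 5) + 8 = pos 13 = 'n'
  'g' (pos 6) + 8 = pos 14 = 'o'
Result: kdno

kdno


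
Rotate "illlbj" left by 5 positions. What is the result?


Input: "illlbj", rotate left by 5
First 5 characters: "illlb"
Remaining characters: "j"
Concatenate remaining + first: "j" + "illlb" = "jilllb"

jilllb


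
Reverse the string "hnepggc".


Input: hnepggc
Reading characters right to left:
  Position 6: 'c'
  Position 5: 'g'
  Position 4: 'g'
  Position 3: 'p'
  Position 2: 'e'
  Position 1: 'n'
  Position 0: 'h'
Reversed: cggpenh

cggpenh


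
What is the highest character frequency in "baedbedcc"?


Input: baedbedcc
Character counts:
  'a': 1
  'b': 2
  'c': 2
  'd': 2
  'e': 2
Maximum frequency: 2

2


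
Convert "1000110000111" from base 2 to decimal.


Input: "1000110000111" in base 2
Positional expansion:
  Digit '1' (value 1) x 2^12 = 4096
  Digit '0' (value 0) x 2^11 = 0
  Digit '0' (value 0) x 2^10 = 0
  Digit '0' (value 0) x 2^9 = 0
  Digit '1' (value 1) x 2^8 = 256
  Digit '1' (value 1) x 2^7 = 128
  Digit '0' (value 0) x 2^6 = 0
  Digit '0' (value 0) x 2^5 = 0
  Digit '0' (value 0) x 2^4 = 0
  Digit '0' (value 0) x 2^3 = 0
  Digit '1' (value 1) x 2^2 = 4
  Digit '1' (value 1) x 2^1 = 2
  Digit '1' (value 1) x 2^0 = 1
Sum = 4487

4487


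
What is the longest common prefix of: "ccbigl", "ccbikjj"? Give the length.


Words: ccbigl, ccbikjj
  Position 0: all 'c' => match
  Position 1: all 'c' => match
  Position 2: all 'b' => match
  Position 3: all 'i' => match
  Position 4: ('g', 'k') => mismatch, stop
LCP = "ccbi" (length 4)

4


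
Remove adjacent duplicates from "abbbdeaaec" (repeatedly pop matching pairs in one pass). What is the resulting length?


Input: abbbdeaaec
Stack-based adjacent duplicate removal:
  Read 'a': push. Stack: a
  Read 'b': push. Stack: ab
  Read 'b': matches stack top 'b' => pop. Stack: a
  Read 'b': push. Stack: ab
  Read 'd': push. Stack: abd
  Read 'e': push. Stack: abde
  Read 'a': push. Stack: abdea
  Read 'a': matches stack top 'a' => pop. Stack: abde
  Read 'e': matches stack top 'e' => pop. Stack: abd
  Read 'c': push. Stack: abdc
Final stack: "abdc" (length 4)

4


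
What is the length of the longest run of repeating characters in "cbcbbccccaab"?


Input: "cbcbbccccaab"
Scanning for longest run:
  Position 1 ('b'): new char, reset run to 1
  Position 2 ('c'): new char, reset run to 1
  Position 3 ('b'): new char, reset run to 1
  Position 4 ('b'): continues run of 'b', length=2
  Position 5 ('c'): new char, reset run to 1
  Position 6 ('c'): continues run of 'c', length=2
  Position 7 ('c'): continues run of 'c', length=3
  Position 8 ('c'): continues run of 'c', length=4
  Position 9 ('a'): new char, reset run to 1
  Position 10 ('a'): continues run of 'a', length=2
  Position 11 ('b'): new char, reset run to 1
Longest run: 'c' with length 4

4


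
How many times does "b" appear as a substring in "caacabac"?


Searching for "b" in "caacabac"
Scanning each position:
  Position 0: "c" => no
  Position 1: "a" => no
  Position 2: "a" => no
  Position 3: "c" => no
  Position 4: "a" => no
  Position 5: "b" => MATCH
  Position 6: "a" => no
  Position 7: "c" => no
Total occurrences: 1

1


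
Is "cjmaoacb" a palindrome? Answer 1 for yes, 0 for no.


Input: cjmaoacb
Reversed: bcaoamjc
  Compare pos 0 ('c') with pos 7 ('b'): MISMATCH
  Compare pos 1 ('j') with pos 6 ('c'): MISMATCH
  Compare pos 2 ('m') with pos 5 ('a'): MISMATCH
  Compare pos 3 ('a') with pos 4 ('o'): MISMATCH
Result: not a palindrome

0


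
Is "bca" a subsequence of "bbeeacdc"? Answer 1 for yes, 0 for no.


Check if "bca" is a subsequence of "bbeeacdc"
Greedy scan:
  Position 0 ('b'): matches sub[0] = 'b'
  Position 1 ('b'): no match needed
  Position 2 ('e'): no match needed
  Position 3 ('e'): no match needed
  Position 4 ('a'): no match needed
  Position 5 ('c'): matches sub[1] = 'c'
  Position 6 ('d'): no match needed
  Position 7 ('c'): no match needed
Only matched 2/3 characters => not a subsequence

0


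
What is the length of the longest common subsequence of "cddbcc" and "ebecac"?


LCS of "cddbcc" and "ebecac"
DP table:
           e    b    e    c    a    c
      0    0    0    0    0    0    0
  c   0    0    0    0    1    1    1
  d   0    0    0    0    1    1    1
  d   0    0    0    0    1    1    1
  b   0    0    1    1    1    1    1
  c   0    0    1    1    2    2    2
  c   0    0    1    1    2    2    3
LCS length = dp[6][6] = 3

3


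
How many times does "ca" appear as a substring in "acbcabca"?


Searching for "ca" in "acbcabca"
Scanning each position:
  Position 0: "ac" => no
  Position 1: "cb" => no
  Position 2: "bc" => no
  Position 3: "ca" => MATCH
  Position 4: "ab" => no
  Position 5: "bc" => no
  Position 6: "ca" => MATCH
Total occurrences: 2

2


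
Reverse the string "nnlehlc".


Input: nnlehlc
Reading characters right to left:
  Position 6: 'c'
  Position 5: 'l'
  Position 4: 'h'
  Position 3: 'e'
  Position 2: 'l'
  Position 1: 'n'
  Position 0: 'n'
Reversed: clhelnn

clhelnn


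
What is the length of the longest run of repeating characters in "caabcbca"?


Input: "caabcbca"
Scanning for longest run:
  Position 1 ('a'): new char, reset run to 1
  Position 2 ('a'): continues run of 'a', length=2
  Position 3 ('b'): new char, reset run to 1
  Position 4 ('c'): new char, reset run to 1
  Position 5 ('b'): new char, reset run to 1
  Position 6 ('c'): new char, reset run to 1
  Position 7 ('a'): new char, reset run to 1
Longest run: 'a' with length 2

2


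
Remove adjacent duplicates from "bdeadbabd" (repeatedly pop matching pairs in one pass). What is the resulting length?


Input: bdeadbabd
Stack-based adjacent duplicate removal:
  Read 'b': push. Stack: b
  Read 'd': push. Stack: bd
  Read 'e': push. Stack: bde
  Read 'a': push. Stack: bdea
  Read 'd': push. Stack: bdead
  Read 'b': push. Stack: bdeadb
  Read 'a': push. Stack: bdeadba
  Read 'b': push. Stack: bdeadbab
  Read 'd': push. Stack: bdeadbabd
Final stack: "bdeadbabd" (length 9)

9


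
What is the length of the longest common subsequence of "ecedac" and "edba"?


LCS of "ecedac" and "edba"
DP table:
           e    d    b    a
      0    0    0    0    0
  e   0    1    1    1    1
  c   0    1    1    1    1
  e   0    1    1    1    1
  d   0    1    2    2    2
  a   0    1    2    2    3
  c   0    1    2    2    3
LCS length = dp[6][4] = 3

3


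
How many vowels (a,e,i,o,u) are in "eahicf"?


Input: eahicf
Checking each character:
  'e' at position 0: vowel (running total: 1)
  'a' at position 1: vowel (running total: 2)
  'h' at position 2: consonant
  'i' at position 3: vowel (running total: 3)
  'c' at position 4: consonant
  'f' at position 5: consonant
Total vowels: 3

3


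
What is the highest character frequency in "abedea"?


Input: abedea
Character counts:
  'a': 2
  'b': 1
  'd': 1
  'e': 2
Maximum frequency: 2

2


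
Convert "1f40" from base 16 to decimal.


Input: "1f40" in base 16
Positional expansion:
  Digit '1' (value 1) x 16^3 = 4096
  Digit 'f' (value 15) x 16^2 = 3840
  Digit '4' (value 4) x 16^1 = 64
  Digit '0' (value 0) x 16^0 = 0
Sum = 8000

8000


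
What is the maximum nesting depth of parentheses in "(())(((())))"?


Input: "(())(((())))"
Tracking depth:
  Position 0 '(': depth becomes 1
  Position 1 '(': depth becomes 2
  Position 2 ')': depth becomes 1
  Position 3 ')': depth becomes 0
  Position 4 '(': depth becomes 1
  Position 5 '(': depth becomes 2
  Position 6 '(': depth becomes 3
  Position 7 '(': depth becomes 4
  Position 8 ')': depth becomes 3
  Position 9 ')': depth becomes 2
  Position 10 ')': depth becomes 1
  Position 11 ')': depth becomes 0
Maximum depth reached: 4

4


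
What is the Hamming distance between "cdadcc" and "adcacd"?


Comparing "cdadcc" and "adcacd" position by position:
  Position 0: 'c' vs 'a' => differ
  Position 1: 'd' vs 'd' => same
  Position 2: 'a' vs 'c' => differ
  Position 3: 'd' vs 'a' => differ
  Position 4: 'c' vs 'c' => same
  Position 5: 'c' vs 'd' => differ
Total differences (Hamming distance): 4

4


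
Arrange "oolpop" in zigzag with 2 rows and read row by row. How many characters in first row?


Zigzag "oolpop" into 2 rows:
Placing characters:
  'o' => row 0
  'o' => row 1
  'l' => row 0
  'p' => row 1
  'o' => row 0
  'p' => row 1
Rows:
  Row 0: "olo"
  Row 1: "opp"
First row length: 3

3


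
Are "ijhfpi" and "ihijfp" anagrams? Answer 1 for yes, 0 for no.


Strings: "ijhfpi", "ihijfp"
Sorted first:  fhiijp
Sorted second: fhiijp
Sorted forms match => anagrams

1


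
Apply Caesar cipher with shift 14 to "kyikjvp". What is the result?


Caesar cipher: shift "kyikjvp" by 14
  'k' (pos 10) + 14 = pos 24 = 'y'
  'y' (pos 24) + 14 = pos 12 = 'm'
  'i' (pos 8) + 14 = pos 22 = 'w'
  'k' (pos 10) + 14 = pos 24 = 'y'
  'j' (pos 9) + 14 = pos 23 = 'x'
  'v' (pos 21) + 14 = pos 9 = 'j'
  'p' (pos 15) + 14 = pos 3 = 'd'
Result: ymwyxjd

ymwyxjd


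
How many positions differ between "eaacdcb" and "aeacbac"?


Comparing "eaacdcb" and "aeacbac" position by position:
  Position 0: 'e' vs 'a' => DIFFER
  Position 1: 'a' vs 'e' => DIFFER
  Position 2: 'a' vs 'a' => same
  Position 3: 'c' vs 'c' => same
  Position 4: 'd' vs 'b' => DIFFER
  Position 5: 'c' vs 'a' => DIFFER
  Position 6: 'b' vs 'c' => DIFFER
Positions that differ: 5

5


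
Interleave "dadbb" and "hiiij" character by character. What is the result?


Interleaving "dadbb" and "hiiij":
  Position 0: 'd' from first, 'h' from second => "dh"
  Position 1: 'a' from first, 'i' from second => "ai"
  Position 2: 'd' from first, 'i' from second => "di"
  Position 3: 'b' from first, 'i' from second => "bi"
  Position 4: 'b' from first, 'j' from second => "bj"
Result: dhaidibibj

dhaidibibj


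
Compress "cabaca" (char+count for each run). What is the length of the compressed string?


Input: cabaca
Runs:
  'c' x 1 => "c1"
  'a' x 1 => "a1"
  'b' x 1 => "b1"
  'a' x 1 => "a1"
  'c' x 1 => "c1"
  'a' x 1 => "a1"
Compressed: "c1a1b1a1c1a1"
Compressed length: 12

12


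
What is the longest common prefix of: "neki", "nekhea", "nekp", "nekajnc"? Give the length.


Words: neki, nekhea, nekp, nekajnc
  Position 0: all 'n' => match
  Position 1: all 'e' => match
  Position 2: all 'k' => match
  Position 3: ('i', 'h', 'p', 'a') => mismatch, stop
LCP = "nek" (length 3)

3


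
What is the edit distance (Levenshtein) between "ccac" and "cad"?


Computing edit distance: "ccac" -> "cad"
DP table:
           c    a    d
      0    1    2    3
  c   1    0    1    2
  c   2    1    1    2
  a   3    2    1    2
  c   4    3    2    2
Edit distance = dp[4][3] = 2

2


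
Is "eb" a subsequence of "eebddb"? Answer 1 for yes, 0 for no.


Check if "eb" is a subsequence of "eebddb"
Greedy scan:
  Position 0 ('e'): matches sub[0] = 'e'
  Position 1 ('e'): no match needed
  Position 2 ('b'): matches sub[1] = 'b'
  Position 3 ('d'): no match needed
  Position 4 ('d'): no match needed
  Position 5 ('b'): no match needed
All 2 characters matched => is a subsequence

1


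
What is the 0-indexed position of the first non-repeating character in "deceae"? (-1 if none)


Input: deceae
Character frequencies:
  'a': 1
  'c': 1
  'd': 1
  'e': 3
Scanning left to right for freq == 1:
  Position 0 ('d'): unique! => answer = 0

0


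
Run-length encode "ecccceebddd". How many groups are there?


Input: ecccceebddd
Scanning for consecutive runs:
  Group 1: 'e' x 1 (positions 0-0)
  Group 2: 'c' x 4 (positions 1-4)
  Group 3: 'e' x 2 (positions 5-6)
  Group 4: 'b' x 1 (positions 7-7)
  Group 5: 'd' x 3 (positions 8-10)
Total groups: 5

5


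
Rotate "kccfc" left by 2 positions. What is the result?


Input: "kccfc", rotate left by 2
First 2 characters: "kc"
Remaining characters: "cfc"
Concatenate remaining + first: "cfc" + "kc" = "cfckc"

cfckc


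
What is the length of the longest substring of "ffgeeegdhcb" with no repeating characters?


Input: "ffgeeegdhcb"
Sliding window (track last position of each char):
  Position 0 ('f'): window [0,0] length 1 -- new best
  Position 1 ('f'): repeat (last at 0), move window start to 1
  Position 1 ('f'): window [1,1] length 1
  Position 2 ('g'): window [1,2] length 2 -- new best
  Position 3 ('e'): window [1,3] length 3 -- new best
  Position 4 ('e'): repeat (last at 3), move window start to 4
  Position 4 ('e'): window [4,4] length 1
  Position 5 ('e'): repeat (last at 4), move window start to 5
  Position 5 ('e'): window [5,5] length 1
  Position 6 ('g'): window [5,6] length 2
  Position 7 ('d'): window [5,7] length 3
  Position 8 ('h'): window [5,8] length 4 -- new best
  Position 9 ('c'): window [5,9] length 5 -- new best
  Position 10 ('b'): window [5,10] length 6 -- new best
Longest substring with no repeats: "egdhcb" with length 6

6
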